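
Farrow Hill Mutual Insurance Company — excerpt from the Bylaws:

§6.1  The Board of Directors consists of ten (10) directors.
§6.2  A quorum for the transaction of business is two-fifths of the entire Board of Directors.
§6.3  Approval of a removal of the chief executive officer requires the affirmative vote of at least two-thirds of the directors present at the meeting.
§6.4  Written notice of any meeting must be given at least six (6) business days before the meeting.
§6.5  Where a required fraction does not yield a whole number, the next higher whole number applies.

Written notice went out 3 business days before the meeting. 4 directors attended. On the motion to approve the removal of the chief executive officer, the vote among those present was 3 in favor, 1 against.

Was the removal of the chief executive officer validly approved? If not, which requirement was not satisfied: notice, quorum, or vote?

Notice: 3 business days given; 6 required (3 < 6). Not satisfied.
Quorum: 4 present; quorum is 4. Satisfied.
Vote: the removal of the chief executive officer requires two-thirds of the directors present (4). 2/3 of 4 = 2.67, rounded up to 3, so 3 affirmative votes are needed; 3 voted in favor. Satisfied.

Invalid — notice requirement not satisfied.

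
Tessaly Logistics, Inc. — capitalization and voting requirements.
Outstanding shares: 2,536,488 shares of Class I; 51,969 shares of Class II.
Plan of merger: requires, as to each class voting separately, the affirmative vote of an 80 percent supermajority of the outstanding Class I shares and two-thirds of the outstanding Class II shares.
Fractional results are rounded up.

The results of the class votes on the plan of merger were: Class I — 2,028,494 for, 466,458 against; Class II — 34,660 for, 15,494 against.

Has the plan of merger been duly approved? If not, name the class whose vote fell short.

Not approved — the Class I shares did not give the required vote.

Class I: 4/5 of 2536488 = 2029190.40, rounded up to 2029191; 2,029,191 required, 2,028,494 in favor — not approved.
Class II: 2/3 of 51969 = 34646; 34,646 required, 34,660 in favor — approved.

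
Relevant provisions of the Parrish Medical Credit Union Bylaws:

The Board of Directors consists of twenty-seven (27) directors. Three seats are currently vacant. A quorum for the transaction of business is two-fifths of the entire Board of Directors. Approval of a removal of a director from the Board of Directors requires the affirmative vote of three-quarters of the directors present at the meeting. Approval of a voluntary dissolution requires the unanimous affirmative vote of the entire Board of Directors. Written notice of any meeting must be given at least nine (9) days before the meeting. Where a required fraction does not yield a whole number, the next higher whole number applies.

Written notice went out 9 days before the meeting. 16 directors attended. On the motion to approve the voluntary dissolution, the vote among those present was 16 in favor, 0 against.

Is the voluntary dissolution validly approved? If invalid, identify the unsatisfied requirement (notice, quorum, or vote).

Notice: 9 days given; 9 required (9 ≥ 9). Satisfied.
Quorum: 16 present; quorum is 11. Satisfied.
Vote: the voluntary dissolution requires the unanimous vote of the entire Board of Directors (27). Unanimous means all 27, so 27 affirmative votes are needed; 16 voted in favor. Not satisfied.

Invalid — vote requirement not satisfied.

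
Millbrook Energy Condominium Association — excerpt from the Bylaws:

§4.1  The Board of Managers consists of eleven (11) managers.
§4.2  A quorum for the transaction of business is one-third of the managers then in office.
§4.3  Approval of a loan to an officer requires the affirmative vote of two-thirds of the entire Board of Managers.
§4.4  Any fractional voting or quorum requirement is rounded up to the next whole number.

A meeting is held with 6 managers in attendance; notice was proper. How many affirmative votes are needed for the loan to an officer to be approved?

8

The loan to an officer requires two-thirds of the entire Board of Managers (11).
2/3 of 11 = 7.33, rounded up to 8.
(Only 6 can vote, so the loan to an officer cannot pass at this meeting, but the required vote is still 8.)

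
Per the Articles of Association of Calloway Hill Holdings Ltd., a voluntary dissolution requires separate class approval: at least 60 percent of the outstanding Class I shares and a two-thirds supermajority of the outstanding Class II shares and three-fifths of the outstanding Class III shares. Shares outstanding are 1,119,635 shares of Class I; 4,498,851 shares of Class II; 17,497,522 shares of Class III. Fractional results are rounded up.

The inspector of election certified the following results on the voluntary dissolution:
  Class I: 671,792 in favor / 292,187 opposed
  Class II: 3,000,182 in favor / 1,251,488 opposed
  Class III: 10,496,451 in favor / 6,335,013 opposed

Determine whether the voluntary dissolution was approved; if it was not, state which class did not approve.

Class I: 3/5 of 1119635 = 671781; 671,781 required, 671,792 in favor — approved.
Class II: 2/3 of 4498851 = 2999234; 2,999,234 required, 3,000,182 in favor — approved.
Class III: 3/5 of 17497522 = 10498513.20, rounded up to 10498514; 10,498,514 required, 10,496,451 in favor — not approved.

Not approved — the Class III shares did not give the required vote.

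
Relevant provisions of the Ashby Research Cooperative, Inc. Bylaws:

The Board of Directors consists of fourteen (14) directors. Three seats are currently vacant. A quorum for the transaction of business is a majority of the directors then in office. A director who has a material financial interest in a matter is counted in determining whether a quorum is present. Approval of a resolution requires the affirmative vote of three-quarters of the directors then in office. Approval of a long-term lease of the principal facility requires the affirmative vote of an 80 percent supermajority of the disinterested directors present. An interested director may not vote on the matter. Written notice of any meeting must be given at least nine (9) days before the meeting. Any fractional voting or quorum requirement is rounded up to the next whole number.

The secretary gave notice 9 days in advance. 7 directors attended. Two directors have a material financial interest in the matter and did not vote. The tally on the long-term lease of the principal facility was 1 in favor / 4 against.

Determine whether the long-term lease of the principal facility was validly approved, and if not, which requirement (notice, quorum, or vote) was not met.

Notice: 9 days given; 9 required (9 ≥ 9). Satisfied.
Quorum: 7 present (interested directors count toward quorum); quorum is 6. Satisfied.
Vote: the long-term lease of the principal facility requires four-fifths of the disinterested directors present (7 − 2 = 5). 4/5 of 5 = 4, so 4 affirmative votes are needed; 1 voted in favor. Not satisfied.

Invalid — vote requirement not satisfied.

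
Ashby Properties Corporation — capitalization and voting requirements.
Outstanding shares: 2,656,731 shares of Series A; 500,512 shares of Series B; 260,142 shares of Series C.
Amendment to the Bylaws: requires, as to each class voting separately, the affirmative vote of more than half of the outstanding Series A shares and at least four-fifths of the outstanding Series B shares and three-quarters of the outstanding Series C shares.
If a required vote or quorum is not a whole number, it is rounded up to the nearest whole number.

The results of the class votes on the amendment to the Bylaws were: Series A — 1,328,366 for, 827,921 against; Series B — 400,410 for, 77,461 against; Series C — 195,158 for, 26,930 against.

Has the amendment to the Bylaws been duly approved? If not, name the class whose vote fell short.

Series A: a majority of 2656731 is 1328366; 1,328,366 required, 1,328,366 in favor — approved.
Series B: 4/5 of 500512 = 400409.60, rounded up to 400410; 400,410 required, 400,410 in favor — approved.
Series C: 3/4 of 260142 = 195106.50, rounded up to 195107; 195,107 required, 195,158 in favor — approved.

Approved — every class gave the required vote.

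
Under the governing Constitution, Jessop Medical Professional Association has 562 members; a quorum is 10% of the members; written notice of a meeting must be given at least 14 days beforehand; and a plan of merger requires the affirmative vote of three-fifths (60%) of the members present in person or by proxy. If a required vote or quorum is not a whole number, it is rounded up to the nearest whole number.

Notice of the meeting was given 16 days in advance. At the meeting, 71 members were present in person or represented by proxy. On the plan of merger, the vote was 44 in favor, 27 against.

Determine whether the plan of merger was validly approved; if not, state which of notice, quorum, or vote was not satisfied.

Valid — all requirements satisfied.

Notice: 16 days given; 14 required. Satisfied.
Quorum: 10% of 562 = 56.20, rounded up to 57; 71 present. Satisfied.
Vote: requires three-fifths of those present (71); 3/5 of 71 = 42.60, rounded up to 43, so 43 needed; 44 in favor. Satisfied.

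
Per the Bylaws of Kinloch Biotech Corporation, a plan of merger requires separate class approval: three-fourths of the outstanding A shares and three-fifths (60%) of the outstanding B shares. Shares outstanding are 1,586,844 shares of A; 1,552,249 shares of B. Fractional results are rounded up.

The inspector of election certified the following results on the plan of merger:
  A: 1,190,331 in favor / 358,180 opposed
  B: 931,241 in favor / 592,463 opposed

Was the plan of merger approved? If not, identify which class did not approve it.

Not approved — the B shares did not give the required vote.

A: 3/4 of 1586844 = 1190133; 1,190,133 required, 1,190,331 in favor — approved.
B: 3/5 of 1552249 = 931349.40, rounded up to 931350; 931,350 required, 931,241 in favor — not approved.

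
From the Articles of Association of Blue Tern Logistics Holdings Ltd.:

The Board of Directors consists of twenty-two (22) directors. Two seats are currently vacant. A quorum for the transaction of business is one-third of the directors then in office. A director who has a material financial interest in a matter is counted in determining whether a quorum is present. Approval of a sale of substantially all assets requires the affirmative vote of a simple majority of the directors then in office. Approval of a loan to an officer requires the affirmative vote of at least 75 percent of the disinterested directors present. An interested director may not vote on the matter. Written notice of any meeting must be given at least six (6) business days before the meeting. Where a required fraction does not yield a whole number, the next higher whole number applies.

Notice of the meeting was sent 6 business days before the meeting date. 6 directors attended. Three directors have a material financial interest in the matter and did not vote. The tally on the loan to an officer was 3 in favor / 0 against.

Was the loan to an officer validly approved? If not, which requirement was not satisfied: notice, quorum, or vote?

Notice: 6 business days given; 6 required (6 ≥ 6). Satisfied.
Quorum: 6 present (interested directors count toward quorum); quorum is 7. Not satisfied.
Vote: the loan to an officer requires three-fourths of the disinterested directors present (6 − 3 = 3). 3/4 of 3 = 2.25, rounded up to 3, so 3 affirmative votes are needed; 3 voted in favor. Satisfied. (Moot — without a quorum no business can be validly transacted.)

Invalid — quorum requirement not satisfied.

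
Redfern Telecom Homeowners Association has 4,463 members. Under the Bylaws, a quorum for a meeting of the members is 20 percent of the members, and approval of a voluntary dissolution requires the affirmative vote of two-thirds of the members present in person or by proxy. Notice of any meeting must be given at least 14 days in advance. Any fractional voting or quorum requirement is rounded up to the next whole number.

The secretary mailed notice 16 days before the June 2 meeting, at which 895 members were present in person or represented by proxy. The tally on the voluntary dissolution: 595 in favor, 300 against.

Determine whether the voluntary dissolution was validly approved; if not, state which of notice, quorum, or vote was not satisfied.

Notice: 16 days given; 14 required. Satisfied.
Quorum: 20% of 4,463 = 892.60, rounded up to 893; 895 present. Satisfied.
Vote: requires two-thirds of those present (895); 2/3 of 895 = 596.67, rounded up to 597, so 597 needed; 595 in favor. Not satisfied.

Invalid — vote requirement not satisfied.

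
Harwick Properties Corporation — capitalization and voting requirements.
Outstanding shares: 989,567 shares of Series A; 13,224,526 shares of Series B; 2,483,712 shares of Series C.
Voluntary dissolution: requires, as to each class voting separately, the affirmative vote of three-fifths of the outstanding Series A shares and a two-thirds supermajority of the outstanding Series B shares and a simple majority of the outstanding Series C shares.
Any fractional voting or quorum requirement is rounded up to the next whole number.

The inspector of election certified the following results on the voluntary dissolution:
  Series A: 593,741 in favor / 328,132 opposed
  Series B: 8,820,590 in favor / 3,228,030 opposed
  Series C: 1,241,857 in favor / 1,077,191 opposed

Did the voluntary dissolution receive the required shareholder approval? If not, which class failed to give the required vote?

Series A: 3/5 of 989567 = 593740.20, rounded up to 593741; 593,741 required, 593,741 in favor — approved.
Series B: 2/3 of 13224526 = 8816350.67, rounded up to 8816351; 8,816,351 required, 8,820,590 in favor — approved.
Series C: a majority of 2483712 is 1241857; 1,241,857 required, 1,241,857 in favor — approved.

Approved — every class gave the required vote.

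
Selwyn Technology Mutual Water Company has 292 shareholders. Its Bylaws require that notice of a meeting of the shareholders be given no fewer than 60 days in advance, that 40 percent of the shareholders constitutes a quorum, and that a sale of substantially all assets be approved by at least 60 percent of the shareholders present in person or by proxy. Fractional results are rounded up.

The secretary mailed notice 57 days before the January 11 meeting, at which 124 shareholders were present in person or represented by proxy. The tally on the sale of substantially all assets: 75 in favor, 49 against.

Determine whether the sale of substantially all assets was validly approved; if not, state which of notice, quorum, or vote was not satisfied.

Notice: 57 days given; 60 required. Not satisfied.
Quorum: 40% of 292 = 116.80, rounded up to 117; 124 present. Satisfied.
Vote: requires three-fifths of those present (124); 3/5 of 124 = 74.40, rounded up to 75, so 75 needed; 75 in favor. Satisfied.

Invalid — notice requirement not satisfied.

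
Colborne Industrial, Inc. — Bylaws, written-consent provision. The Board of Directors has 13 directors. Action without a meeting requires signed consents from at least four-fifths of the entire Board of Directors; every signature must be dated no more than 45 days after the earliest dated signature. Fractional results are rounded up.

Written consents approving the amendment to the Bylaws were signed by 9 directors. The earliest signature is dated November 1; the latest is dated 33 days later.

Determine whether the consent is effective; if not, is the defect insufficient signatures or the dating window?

Not effective — insufficient signatures.

Signatures required: at least four-fifths of 13 — 4/5 of 13 = 10.40, rounded up to 11, so 11 needed; 9 signed. Insufficient.
Dating window: the latest signature is 33 days after the earliest; the limit is 45 days. Within the window.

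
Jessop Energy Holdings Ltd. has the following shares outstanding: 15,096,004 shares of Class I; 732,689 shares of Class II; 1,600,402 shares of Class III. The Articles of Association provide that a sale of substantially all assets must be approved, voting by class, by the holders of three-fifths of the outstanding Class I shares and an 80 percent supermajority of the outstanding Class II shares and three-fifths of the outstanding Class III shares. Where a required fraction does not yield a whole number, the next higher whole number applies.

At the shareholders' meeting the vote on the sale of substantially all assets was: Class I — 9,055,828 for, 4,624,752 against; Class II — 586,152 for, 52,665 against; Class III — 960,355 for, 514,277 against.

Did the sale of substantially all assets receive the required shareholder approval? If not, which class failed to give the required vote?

Class I: 3/5 of 15096004 = 9057602.40, rounded up to 9057603; 9,057,603 required, 9,055,828 in favor — not approved.
Class II: 4/5 of 732689 = 586151.20, rounded up to 586152; 586,152 required, 586,152 in favor — approved.
Class III: 3/5 of 1600402 = 960241.20, rounded up to 960242; 960,242 required, 960,355 in favor — approved.

Not approved — the Class I shares did not give the required vote.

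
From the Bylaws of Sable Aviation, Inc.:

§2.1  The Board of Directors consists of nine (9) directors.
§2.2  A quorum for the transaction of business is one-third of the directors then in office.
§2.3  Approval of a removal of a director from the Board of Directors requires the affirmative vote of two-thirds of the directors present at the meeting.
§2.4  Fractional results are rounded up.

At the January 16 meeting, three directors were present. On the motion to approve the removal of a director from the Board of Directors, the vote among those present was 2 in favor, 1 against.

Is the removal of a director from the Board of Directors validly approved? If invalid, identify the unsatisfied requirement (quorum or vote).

Valid — all requirements satisfied.

Quorum: 3 present; quorum is 3. Satisfied.
Vote: the removal of a director from the Board of Directors requires two-thirds of the directors present (3). 2/3 of 3 = 2, so 2 affirmative votes are needed; 2 voted in favor. Satisfied.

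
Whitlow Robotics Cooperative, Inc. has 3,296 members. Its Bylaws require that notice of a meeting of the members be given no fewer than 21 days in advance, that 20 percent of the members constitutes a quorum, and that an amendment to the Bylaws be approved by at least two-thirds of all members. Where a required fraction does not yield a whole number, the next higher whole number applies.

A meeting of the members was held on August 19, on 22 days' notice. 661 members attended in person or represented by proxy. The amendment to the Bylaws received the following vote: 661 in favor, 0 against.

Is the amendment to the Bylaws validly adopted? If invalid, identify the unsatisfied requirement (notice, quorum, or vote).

Invalid — vote requirement not satisfied.

Notice: 22 days given; 21 required. Satisfied.
Quorum: 20% of 3,296 = 659.20, rounded up to 660; 661 present. Satisfied.
Vote: requires two-thirds of all members (3,296); 2/3 of 3296 = 2197.33, rounded up to 2198, so 2,198 needed; 661 in favor. Not satisfied.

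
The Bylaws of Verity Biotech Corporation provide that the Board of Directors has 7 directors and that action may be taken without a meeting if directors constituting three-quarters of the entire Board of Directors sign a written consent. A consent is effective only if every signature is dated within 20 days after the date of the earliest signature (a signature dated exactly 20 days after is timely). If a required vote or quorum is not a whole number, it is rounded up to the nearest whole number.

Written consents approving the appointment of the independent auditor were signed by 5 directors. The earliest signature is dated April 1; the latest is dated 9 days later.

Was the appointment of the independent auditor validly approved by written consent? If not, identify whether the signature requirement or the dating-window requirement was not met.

Not effective — insufficient signatures.

Signatures required: three-quarters of 7 — 3/4 of 7 = 5.25, rounded up to 6, so 6 needed; 5 signed. Insufficient.
Dating window: the latest signature is 9 days after the earliest; the limit is 20 days. Within the window.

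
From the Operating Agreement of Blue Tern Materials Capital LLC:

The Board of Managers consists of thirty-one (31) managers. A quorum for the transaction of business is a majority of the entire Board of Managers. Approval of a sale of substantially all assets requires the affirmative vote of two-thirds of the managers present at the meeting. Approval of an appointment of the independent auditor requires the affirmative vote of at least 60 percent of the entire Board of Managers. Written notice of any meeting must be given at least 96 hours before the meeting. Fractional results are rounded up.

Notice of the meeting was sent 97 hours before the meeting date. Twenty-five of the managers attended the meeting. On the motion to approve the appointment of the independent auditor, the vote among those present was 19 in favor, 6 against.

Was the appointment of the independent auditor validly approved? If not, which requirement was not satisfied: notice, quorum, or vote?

Valid — all requirements satisfied.

Notice: 97 hours given; 96 required (97 ≥ 96). Satisfied.
Quorum: 25 present; quorum is 16. Satisfied.
Vote: the appointment of the independent auditor requires three-fifths of the entire Board of Managers (31). 3/5 of 31 = 18.60, rounded up to 19, so 19 affirmative votes are needed; 19 voted in favor. Satisfied.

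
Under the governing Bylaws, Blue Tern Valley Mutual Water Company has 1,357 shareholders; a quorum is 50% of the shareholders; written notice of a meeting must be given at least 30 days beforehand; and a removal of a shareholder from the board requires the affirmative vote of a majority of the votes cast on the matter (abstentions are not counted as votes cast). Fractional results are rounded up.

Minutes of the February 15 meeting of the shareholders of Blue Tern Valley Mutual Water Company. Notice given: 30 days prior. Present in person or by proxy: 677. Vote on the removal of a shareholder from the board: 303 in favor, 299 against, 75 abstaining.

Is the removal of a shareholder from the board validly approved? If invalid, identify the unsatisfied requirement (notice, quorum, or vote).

Invalid — quorum requirement not satisfied.

Notice: 30 days given; 30 required. Satisfied.
Quorum: 50% of 1,357 = 678.50, rounded up to 679; 677 present. Not satisfied.
Vote: requires a majority of the votes cast (677 − 75 abstaining = 602); a majority of 602 is 302, so 302 needed; 303 in favor. Satisfied.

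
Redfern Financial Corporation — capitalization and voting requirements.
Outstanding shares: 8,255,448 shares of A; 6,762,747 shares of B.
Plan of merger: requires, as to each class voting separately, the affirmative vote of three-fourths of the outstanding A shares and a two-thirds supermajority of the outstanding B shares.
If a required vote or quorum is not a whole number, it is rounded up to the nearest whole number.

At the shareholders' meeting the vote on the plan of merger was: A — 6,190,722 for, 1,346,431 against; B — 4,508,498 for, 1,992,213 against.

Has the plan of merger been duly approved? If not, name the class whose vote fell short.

Not approved — the A shares did not give the required vote.

A: 3/4 of 8255448 = 6191586; 6,191,586 required, 6,190,722 in favor — not approved.
B: 2/3 of 6762747 = 4508498; 4,508,498 required, 4,508,498 in favor — approved.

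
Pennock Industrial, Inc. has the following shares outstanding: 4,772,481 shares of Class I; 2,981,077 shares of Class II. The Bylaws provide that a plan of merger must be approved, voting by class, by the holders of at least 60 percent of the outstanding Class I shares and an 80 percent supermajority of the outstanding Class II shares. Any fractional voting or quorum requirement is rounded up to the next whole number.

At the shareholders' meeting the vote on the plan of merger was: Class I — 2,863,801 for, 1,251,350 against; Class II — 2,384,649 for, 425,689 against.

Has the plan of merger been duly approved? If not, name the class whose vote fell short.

Class I: 3/5 of 4772481 = 2863488.60, rounded up to 2863489; 2,863,489 required, 2,863,801 in favor — approved.
Class II: 4/5 of 2981077 = 2384861.60, rounded up to 2384862; 2,384,862 required, 2,384,649 in favor — not approved.

Not approved — the Class II shares did not give the required vote.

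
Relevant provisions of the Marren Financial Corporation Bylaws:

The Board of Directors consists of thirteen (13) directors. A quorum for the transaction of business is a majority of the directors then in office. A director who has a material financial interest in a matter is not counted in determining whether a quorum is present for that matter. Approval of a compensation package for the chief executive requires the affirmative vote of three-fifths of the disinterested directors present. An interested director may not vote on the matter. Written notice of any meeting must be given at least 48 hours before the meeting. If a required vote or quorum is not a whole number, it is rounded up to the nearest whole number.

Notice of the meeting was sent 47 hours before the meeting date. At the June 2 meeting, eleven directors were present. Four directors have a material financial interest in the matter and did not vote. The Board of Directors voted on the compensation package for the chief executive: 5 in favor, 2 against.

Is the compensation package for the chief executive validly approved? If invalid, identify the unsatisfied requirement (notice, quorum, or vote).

Notice: 47 hours given; 48 required (47 < 48). Not satisfied.
Quorum: 11 present, but the 4 interested directors do not count, leaving 7. Quorum is 7. Satisfied.
Vote: the compensation package for the chief executive requires three-fifths of the disinterested directors present (11 − 4 = 7). 3/5 of 7 = 4.20, rounded up to 5, so 5 affirmative votes are needed; 5 voted in favor. Satisfied.

Invalid — notice requirement not satisfied.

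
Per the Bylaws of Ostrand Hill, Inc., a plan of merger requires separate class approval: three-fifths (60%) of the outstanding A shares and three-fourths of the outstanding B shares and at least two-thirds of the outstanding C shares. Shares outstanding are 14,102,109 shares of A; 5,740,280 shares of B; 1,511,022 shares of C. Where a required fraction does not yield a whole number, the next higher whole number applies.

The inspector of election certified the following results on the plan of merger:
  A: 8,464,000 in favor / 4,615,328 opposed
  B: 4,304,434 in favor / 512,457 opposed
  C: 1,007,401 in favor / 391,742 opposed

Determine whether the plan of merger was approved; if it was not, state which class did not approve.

A: 3/5 of 14102109 = 8461265.40, rounded up to 8461266; 8,461,266 required, 8,464,000 in favor — approved.
B: 3/4 of 5740280 = 4305210; 4,305,210 required, 4,304,434 in favor — not approved.
C: 2/3 of 1511022 = 1007348; 1,007,348 required, 1,007,401 in favor — approved.

Not approved — the B shares did not give the required vote.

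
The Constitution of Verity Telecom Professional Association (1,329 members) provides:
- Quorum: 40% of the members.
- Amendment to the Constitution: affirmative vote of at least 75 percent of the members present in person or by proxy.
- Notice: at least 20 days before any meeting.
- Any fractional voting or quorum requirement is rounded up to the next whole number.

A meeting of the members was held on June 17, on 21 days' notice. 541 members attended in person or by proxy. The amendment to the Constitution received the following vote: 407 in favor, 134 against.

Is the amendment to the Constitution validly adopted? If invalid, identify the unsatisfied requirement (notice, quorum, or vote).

Valid — all requirements satisfied.

Notice: 21 days given; 20 required. Satisfied.
Quorum: 40% of 1,329 = 531.60, rounded up to 532; 541 present. Satisfied.
Vote: requires three-fourths of those present (541); 3/4 of 541 = 405.75, rounded up to 406, so 406 needed; 407 in favor. Satisfied.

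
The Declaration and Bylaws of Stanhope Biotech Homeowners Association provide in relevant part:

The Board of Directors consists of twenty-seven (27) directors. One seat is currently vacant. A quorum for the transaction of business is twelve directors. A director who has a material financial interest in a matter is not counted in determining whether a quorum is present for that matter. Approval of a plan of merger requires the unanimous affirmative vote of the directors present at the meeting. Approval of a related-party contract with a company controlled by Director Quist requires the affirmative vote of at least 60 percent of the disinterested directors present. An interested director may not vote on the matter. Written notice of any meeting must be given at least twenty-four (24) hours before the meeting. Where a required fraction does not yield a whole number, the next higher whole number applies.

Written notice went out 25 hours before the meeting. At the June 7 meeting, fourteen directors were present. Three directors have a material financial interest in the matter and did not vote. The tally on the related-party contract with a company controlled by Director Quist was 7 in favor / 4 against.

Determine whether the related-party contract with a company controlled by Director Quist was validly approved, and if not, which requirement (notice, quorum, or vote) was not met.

Invalid — quorum requirement not satisfied.

Notice: 25 hours given; 24 required (25 ≥ 24). Satisfied.
Quorum: 14 present, but the 3 interested directors do not count, leaving 11. Quorum is 12. Not satisfied.
Vote: the related-party contract with a company controlled by Director Quist requires three-fifths of the disinterested directors present (14 − 3 = 11). 3/5 of 11 = 6.60, rounded up to 7, so 7 affirmative votes are needed; 7 voted in favor. Satisfied. (Moot — without a quorum no business can be validly transacted.)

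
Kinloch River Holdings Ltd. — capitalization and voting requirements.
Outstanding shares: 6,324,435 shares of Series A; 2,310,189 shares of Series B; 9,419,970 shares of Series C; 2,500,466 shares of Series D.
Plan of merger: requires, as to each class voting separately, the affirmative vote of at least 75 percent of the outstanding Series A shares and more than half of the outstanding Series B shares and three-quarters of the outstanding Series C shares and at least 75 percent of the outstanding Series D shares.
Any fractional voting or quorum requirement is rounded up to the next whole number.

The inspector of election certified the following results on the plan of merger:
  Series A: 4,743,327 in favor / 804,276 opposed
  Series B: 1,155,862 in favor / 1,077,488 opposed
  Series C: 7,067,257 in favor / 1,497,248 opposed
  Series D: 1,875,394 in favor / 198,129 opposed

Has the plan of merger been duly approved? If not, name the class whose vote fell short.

Series A: 3/4 of 6324435 = 4743326.25, rounded up to 4743327; 4,743,327 required, 4,743,327 in favor — approved.
Series B: a majority of 2310189 is 1155095; 1,155,095 required, 1,155,862 in favor — approved.
Series C: 3/4 of 9419970 = 7064977.50, rounded up to 7064978; 7,064,978 required, 7,067,257 in favor — approved.
Series D: 3/4 of 2500466 = 1875349.50, rounded up to 1875350; 1,875,350 required, 1,875,394 in favor — approved.

Approved — every class gave the required vote.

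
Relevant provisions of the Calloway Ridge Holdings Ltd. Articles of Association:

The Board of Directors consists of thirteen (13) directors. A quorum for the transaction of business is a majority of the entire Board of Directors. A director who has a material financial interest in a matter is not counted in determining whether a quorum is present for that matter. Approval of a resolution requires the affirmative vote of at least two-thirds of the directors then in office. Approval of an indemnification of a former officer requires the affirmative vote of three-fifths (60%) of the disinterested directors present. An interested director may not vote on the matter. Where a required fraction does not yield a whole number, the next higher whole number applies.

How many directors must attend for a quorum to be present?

7

A majority of 13 is 7.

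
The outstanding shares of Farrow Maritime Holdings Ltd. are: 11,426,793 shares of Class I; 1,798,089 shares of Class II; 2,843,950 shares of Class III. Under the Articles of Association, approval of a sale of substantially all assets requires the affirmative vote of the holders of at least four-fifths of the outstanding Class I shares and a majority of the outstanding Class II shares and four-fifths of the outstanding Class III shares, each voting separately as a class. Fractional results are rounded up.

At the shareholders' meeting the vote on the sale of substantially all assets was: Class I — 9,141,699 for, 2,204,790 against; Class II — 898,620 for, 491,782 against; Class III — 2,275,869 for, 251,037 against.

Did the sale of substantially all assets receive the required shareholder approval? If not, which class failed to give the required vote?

Not approved — the Class II shares did not give the required vote.

Class I: 4/5 of 11426793 = 9141434.40, rounded up to 9141435; 9,141,435 required, 9,141,699 in favor — approved.
Class II: a majority of 1798089 is 899045; 899,045 required, 898,620 in favor — not approved.
Class III: 4/5 of 2843950 = 2275160; 2,275,160 required, 2,275,869 in favor — approved.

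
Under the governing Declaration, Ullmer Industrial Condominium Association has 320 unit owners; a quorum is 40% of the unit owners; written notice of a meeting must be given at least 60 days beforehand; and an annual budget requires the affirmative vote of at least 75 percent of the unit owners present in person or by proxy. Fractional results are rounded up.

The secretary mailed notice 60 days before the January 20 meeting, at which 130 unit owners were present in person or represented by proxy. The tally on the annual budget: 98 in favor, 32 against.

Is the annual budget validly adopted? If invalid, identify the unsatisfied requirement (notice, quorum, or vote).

Notice: 60 days given; 60 required. Satisfied.
Quorum: 40% of 320 = 128; 130 present. Satisfied.
Vote: requires three-fourths of those present (130); 3/4 of 130 = 97.50, rounded up to 98, so 98 needed; 98 in favor. Satisfied.

Valid — all requirements satisfied.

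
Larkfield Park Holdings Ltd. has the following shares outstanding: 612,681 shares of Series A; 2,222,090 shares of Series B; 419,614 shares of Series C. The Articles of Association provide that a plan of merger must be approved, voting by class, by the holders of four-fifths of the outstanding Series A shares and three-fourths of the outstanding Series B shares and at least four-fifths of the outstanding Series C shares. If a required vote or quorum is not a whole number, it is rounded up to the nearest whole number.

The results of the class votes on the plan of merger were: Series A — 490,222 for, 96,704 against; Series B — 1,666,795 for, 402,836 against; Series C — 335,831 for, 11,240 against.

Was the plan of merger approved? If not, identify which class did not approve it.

Approved — every class gave the required vote.

Series A: 4/5 of 612681 = 490144.80, rounded up to 490145; 490,145 required, 490,222 in favor — approved.
Series B: 3/4 of 2222090 = 1666567.50, rounded up to 1666568; 1,666,568 required, 1,666,795 in favor — approved.
Series C: 4/5 of 419614 = 335691.20, rounded up to 335692; 335,692 required, 335,831 in favor — approved.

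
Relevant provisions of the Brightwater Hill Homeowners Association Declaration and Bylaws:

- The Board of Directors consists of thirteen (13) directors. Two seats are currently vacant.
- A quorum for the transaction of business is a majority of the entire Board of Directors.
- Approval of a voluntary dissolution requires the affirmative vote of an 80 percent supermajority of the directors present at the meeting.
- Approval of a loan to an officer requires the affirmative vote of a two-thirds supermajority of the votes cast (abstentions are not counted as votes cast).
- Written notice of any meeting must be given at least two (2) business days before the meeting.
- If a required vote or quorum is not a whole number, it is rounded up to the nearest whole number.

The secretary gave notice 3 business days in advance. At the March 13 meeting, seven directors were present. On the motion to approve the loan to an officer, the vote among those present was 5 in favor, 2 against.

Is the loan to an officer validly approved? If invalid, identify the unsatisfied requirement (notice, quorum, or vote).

Valid — all requirements satisfied.

Notice: 3 business days given; 2 required (3 ≥ 2). Satisfied.
Quorum: 7 present; quorum is 7. Satisfied.
Vote: the loan to an officer requires two-thirds of the votes cast (7). 2/3 of 7 = 4.67, rounded up to 5, so 5 affirmative votes are needed; 5 voted in favor. Satisfied.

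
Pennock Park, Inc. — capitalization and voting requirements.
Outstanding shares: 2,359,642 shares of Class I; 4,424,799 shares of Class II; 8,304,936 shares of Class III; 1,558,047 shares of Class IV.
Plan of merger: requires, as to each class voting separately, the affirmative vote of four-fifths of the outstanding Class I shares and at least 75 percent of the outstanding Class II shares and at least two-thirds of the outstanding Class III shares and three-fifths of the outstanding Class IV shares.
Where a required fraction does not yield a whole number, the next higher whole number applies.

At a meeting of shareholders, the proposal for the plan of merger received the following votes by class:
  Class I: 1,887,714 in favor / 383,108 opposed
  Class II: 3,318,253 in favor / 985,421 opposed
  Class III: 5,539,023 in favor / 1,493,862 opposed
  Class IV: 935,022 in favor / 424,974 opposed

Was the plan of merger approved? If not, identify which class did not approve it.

Class I: 4/5 of 2359642 = 1887713.60, rounded up to 1887714; 1,887,714 required, 1,887,714 in favor — approved.
Class II: 3/4 of 4424799 = 3318599.25, rounded up to 3318600; 3,318,600 required, 3,318,253 in favor — not approved.
Class III: 2/3 of 8304936 = 5536624; 5,536,624 required, 5,539,023 in favor — approved.
Class IV: 3/5 of 1558047 = 934828.20, rounded up to 934829; 934,829 required, 935,022 in favor — approved.

Not approved — the Class II shares did not give the required vote.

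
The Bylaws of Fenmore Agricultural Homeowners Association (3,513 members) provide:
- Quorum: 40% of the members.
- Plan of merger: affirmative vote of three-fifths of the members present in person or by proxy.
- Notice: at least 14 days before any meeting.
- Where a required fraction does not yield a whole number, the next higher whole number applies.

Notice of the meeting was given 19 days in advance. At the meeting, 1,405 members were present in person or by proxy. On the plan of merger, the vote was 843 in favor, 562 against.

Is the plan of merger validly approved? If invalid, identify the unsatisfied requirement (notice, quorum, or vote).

Invalid — quorum requirement not satisfied.

Notice: 19 days given; 14 required. Satisfied.
Quorum: 40% of 3,513 = 1,405.20, rounded up to 1,406; 1,405 present. Not satisfied.
Vote: requires three-fifths of those present (1,405); 3/5 of 1405 = 843, so 843 needed; 843 in favor. Satisfied.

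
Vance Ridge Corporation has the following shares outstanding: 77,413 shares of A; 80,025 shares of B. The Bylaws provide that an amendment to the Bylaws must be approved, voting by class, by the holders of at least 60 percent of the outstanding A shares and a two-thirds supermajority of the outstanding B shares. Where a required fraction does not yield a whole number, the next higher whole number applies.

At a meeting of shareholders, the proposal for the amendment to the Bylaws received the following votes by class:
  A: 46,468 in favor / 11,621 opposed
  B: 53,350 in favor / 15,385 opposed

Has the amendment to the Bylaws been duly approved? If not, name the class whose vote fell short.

A: 3/5 of 77413 = 46447.80, rounded up to 46448; 46,448 required, 46,468 in favor — approved.
B: 2/3 of 80025 = 53350; 53,350 required, 53,350 in favor — approved.

Approved — every class gave the required vote.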